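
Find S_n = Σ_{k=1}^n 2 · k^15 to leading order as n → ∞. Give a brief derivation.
S_n ~ n^16 / 8

By integral comparison (Euler-Maclaurin), Σ_{k=1}^n 2 · k^15 = 2 · ∫_0^n x^15 dx + O(n^15) = 2 · n^16/16 = n^16 / 8 + O(n^15). (Equivalently, Faulhaber's formula gives the same leading term.)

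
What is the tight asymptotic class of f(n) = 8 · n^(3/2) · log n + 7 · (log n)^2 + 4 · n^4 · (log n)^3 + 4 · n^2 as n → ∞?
f(n) ∈ Θ(n^4 · (log n)^3)

Compare the terms by growth order. For large n, n^a · (log n)^b dominates n^a' · (log n)^b' iff a > a', or (a = a' and b > b'). Ranking the 4 terms shows the dominant one is 4 · n^4 · (log n)^3. Hence f(n) ∈ Θ(n^4 · (log n)^3).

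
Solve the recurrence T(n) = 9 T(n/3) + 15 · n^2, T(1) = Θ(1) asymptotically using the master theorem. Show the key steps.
T(n) = Θ(n^2 log n)

log_3 9 = 2, and f(n) = 15 · n^2 = Θ(n^(log_3 9)). This is Case 2 of the master theorem: T(n) = Θ(f(n) · log n) = Θ(n^2 log n).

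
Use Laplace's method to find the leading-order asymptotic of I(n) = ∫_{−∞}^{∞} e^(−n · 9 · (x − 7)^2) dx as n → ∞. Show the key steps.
I(n) = sqrt(π/(9n))

Here φ(x) = 9 · (x − 7)^2 has its unique minimum at x* = 7 with φ(x*) = 0 and φ''(x*) = 18. Laplace's method gives
  I(n) ~ e^(−n φ(x*)) · sqrt(2π / (n · φ''(x*))) = sqrt(2π / (18n)) = sqrt(π/(9n)).
This is exact: substituting u = (x − 7)·sqrt(9n) gives I(n) = (1/sqrt(9n)) ∫_{−∞}^{∞} e^(−u^2) du = sqrt(π/(9n)).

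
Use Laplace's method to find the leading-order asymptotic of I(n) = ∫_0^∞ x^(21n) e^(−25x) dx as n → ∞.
I(n) ~ (sqrt(2π·21n) / 25) · (21n/(25e))^(21n)

Write the integrand as exp(21n ln x − 25x) and set f(x) = 21n ln x − 25x. Then f'(x) = 21n/x − 25 = 0 at x* = 21n/25, and f''(x*) = −21n/x*^2 = −25^2/(21n). Laplace's method (interior maximum) gives
  I(n) ~ e^(f(x*)) · sqrt(2π / |f''(x*)|)
        = exp(21n ln(21n/25) − 21n) · sqrt(2π · 21n / 25^2)
        = (21n/25)^(21n) e^(−21n) · sqrt(2π·21n) / 25
        = (sqrt(2π·21n) / 25) · (21n/(25e))^(21n).
This matches Γ(21n+1)/25^(21n+1) with Stirling applied to Γ.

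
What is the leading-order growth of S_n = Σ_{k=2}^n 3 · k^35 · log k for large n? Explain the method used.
S_n ~ n^36 log n / 12 − n^36 / 432

By integral comparison, S_n = ∫_1^n 3 · x^35 · log x dx + O(n^35 · log n). For the integral, ∫ x^35 log x dx = n^36 log n / 36 − n^36/1296 (integration by parts). Hence S_n ~ n^36 log n / 12 − n^36 / 432.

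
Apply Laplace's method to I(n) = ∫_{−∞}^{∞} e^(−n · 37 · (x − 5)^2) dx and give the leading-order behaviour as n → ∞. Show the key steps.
I(n) = sqrt(π/(37n))

Here φ(x) = 37 · (x − 5)^2 has its unique minimum at x* = 5 with φ(x*) = 0 and φ''(x*) = 74. Laplace's method gives
  I(n) ~ e^(−n φ(x*)) · sqrt(2π / (n · φ''(x*))) = sqrt(2π / (74n)) = sqrt(π/(37n)).
This is exact: substituting u = (x − 5)·sqrt(37n) gives I(n) = (1/sqrt(37n)) ∫_{−∞}^{∞} e^(−u^2) du = sqrt(π/(37n)).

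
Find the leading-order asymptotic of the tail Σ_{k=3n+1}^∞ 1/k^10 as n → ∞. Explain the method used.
Σ_{k>3n} 1/k^10 ~ 1/(9 · (3n)^9)

Compare to the integral: ∫_{3n}^∞ x^(−10) dx = [−x^(−9)/9]_{3n}^∞ = 1/((10−1)·(3n)^9). Euler-Maclaurin then gives
  Σ_{k>3n} 1/k^10 = ∫_{3n}^∞ dx/x^10 − 1/(2·(3n)^10) + O(1/(3n)^11).
(Equivalently this is ζ(10) − Σ_{k≤3n} 1/k^10.)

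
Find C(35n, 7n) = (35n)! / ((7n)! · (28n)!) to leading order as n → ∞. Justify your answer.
C(35n, 7n) ~ (3125/256)^(7n) · sqrt(5/(8π·7n))

Write N = 7n. Apply Stirling to each factorial:
  (5N)! ~ sqrt(2π·5N) · (5N/e)^(5N),
  N! ~ sqrt(2π N) · (N/e)^N,
  (4N)! ~ sqrt(2π·4N) · (4N/e)^(4N).
The exponential factors combine to (5N)^(5N) / (N^N · (4N)^(4N)) = 5^(5N)/4^(4N) = (5^5/4^4)^N = (3125/256)^N.
The square-root prefactors combine to sqrt(2π·5N) / (sqrt(2π N)·sqrt(2π·4N)) = sqrt(5 / (2π·4·N)) = sqrt(5/(8π·7n)).
Substituting N = 7n: C(35n, 7n) ~ (3125/256)^(7n) · sqrt(5/(8π·7n)).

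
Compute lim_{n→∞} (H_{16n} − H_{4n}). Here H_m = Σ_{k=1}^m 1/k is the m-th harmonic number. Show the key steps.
lim = ln(16/4) = ln 4

Euler-Maclaurin gives H_m = ln m + γ + 1/(2m) + O(1/m^2). The γ and O(1/m) terms cancel in the difference:
  H_{16n} − H_{4n} = ln(16n) − ln(4n) + O(1/n) = ln(16/4) + O(1/n).
Hence the limit is ln(16/4) = ln 4.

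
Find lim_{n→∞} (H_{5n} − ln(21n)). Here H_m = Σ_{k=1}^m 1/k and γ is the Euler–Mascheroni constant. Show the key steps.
lim = ln(5/21) + γ

By Euler-Maclaurin, H_m = ln m + γ + O(1/m). So
  H_{5n} − ln(21n) = ln(5n) + γ − ln(21n) + O(1/n)
                       = ln(5/21) + γ + O(1/n).
Hence the limit is ln(5/21) + γ.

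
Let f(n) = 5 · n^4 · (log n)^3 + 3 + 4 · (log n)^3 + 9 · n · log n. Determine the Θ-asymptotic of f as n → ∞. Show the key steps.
f(n) ∈ Θ(n^4 · (log n)^3)

Compare the terms by growth order. For large n, n^a · (log n)^b dominates n^a' · (log n)^b' iff a > a', or (a = a' and b > b'). Ranking the 4 terms shows the dominant one is 5 · n^4 · (log n)^3. Hence f(n) ∈ Θ(n^4 · (log n)^3).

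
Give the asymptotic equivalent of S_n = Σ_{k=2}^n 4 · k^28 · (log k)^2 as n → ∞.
S_n ~ 4 · n^29 · (log n)^2 / 29

By integral comparison, S_n = ∫_1^n 4 · x^28 · (log x)^2 dx + O(n^28 · (log n)^2). For the integral, the leading term of ∫_1^n x^28 (log x)^2 dx is n^29/29 · (log n)^2 (by repeated integration by parts; each step lowers the log-exponent and produces a relatively O(1/log n) correction). Hence S_n ~ 4 · n^29 · (log n)^2 / 29.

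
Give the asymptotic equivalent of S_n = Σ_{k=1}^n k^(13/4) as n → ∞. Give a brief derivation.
S_n ~ (4/17) · n^(17/4)

Integral comparison: Σ_{k=1}^n k^(13/4) = ∫_0^n x^(13/4) dx + O(n^(13/4)). The integral is n^(1 + 13/4) / (1 + 13/4) = n^((13+4)/4) / ((13+4)/4) = (4/17) · n^(17/4).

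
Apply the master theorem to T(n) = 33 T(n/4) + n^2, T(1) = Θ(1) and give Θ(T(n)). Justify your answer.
T(n) = Θ(n^(log_4 33))

Master theorem: compare f(n) = n^2 to n^(log_4 33) where log_4 33 ≈ 2.522. Since 2 < log_4 33, we have f(n) = O(n^(log_4 33 − ε)) for some ε > 0 — Case 1. Hence T(n) = Θ(n^(log_4 33)).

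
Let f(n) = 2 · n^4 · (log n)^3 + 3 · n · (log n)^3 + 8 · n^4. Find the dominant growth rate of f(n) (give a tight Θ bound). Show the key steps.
f(n) ∈ Θ(n^4 · (log n)^3)

Compare the terms by growth order. For large n, n^a · (log n)^b dominates n^a' · (log n)^b' iff a > a', or (a = a' and b > b'). Ranking the 3 terms shows the dominant one is 2 · n^4 · (log n)^3. Hence f(n) ∈ Θ(n^4 · (log n)^3).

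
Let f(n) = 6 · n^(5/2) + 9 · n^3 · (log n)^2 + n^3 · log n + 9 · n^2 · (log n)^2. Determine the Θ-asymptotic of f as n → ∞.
f(n) ∈ Θ(n^3 · (log n)^2)

Compare the terms by growth order. For large n, n^a · (log n)^b dominates n^a' · (log n)^b' iff a > a', or (a = a' and b > b'). Ranking the 4 terms shows the dominant one is 9 · n^3 · (log n)^2. Hence f(n) ∈ Θ(n^3 · (log n)^2).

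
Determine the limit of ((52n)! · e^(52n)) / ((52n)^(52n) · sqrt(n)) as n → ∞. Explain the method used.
lim = sqrt(2π·52)

Stirling: (52n)! ~ sqrt(2π·52n) · (52n/e)^(52n). Hence
  (52n)! · e^(52n) / (52n)^(52n) ~ sqrt(2π·52n).
Dividing by sqrt(n): sqrt(2π·52n) / sqrt(n) = sqrt(2π·52) · n^((1−1)/2), so the limit is sqrt(2π·52).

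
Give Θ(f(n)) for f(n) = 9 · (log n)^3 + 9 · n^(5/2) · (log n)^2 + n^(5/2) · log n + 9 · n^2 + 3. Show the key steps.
f(n) ∈ Θ(n^(5/2) · (log n)^2)

Compare the terms by growth order. For large n, n^a · (log n)^b dominates n^a' · (log n)^b' iff a > a', or (a = a' and b > b'). Ranking the 5 terms shows the dominant one is 9 · n^(5/2) · (log n)^2. Hence f(n) ∈ Θ(n^(5/2) · (log n)^2).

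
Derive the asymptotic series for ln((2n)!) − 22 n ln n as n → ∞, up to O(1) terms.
ln((2n)!) − 22 n ln n = −20 n ln n + 2(ln 2 − 1) n + (1/2) ln(2π·2n) + O(1/n)

Stirling: ln((2n)!) = 2n ln(2n) − 2n + (1/2) ln(2π·2n) + O(1/n).
Expand 2n ln(2n) = 2n (ln n + ln 2) = 2n ln n + 2n ln 2.
Subtract 22n ln n: leading term is (2 − 22) n ln n = −20 n ln n. The next term is 2n ln 2 − 2n = 2(ln 2 − 1) n. Then the (1/2) ln(2π·2n) correction.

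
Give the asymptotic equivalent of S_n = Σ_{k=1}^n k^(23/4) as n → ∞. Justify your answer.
S_n ~ (4/27) · n^(27/4)

Integral comparison: Σ_{k=1}^n k^(23/4) = ∫_0^n x^(23/4) dx + O(n^(23/4)). The integral is n^(1 + 23/4) / (1 + 23/4) = n^((23+4)/4) / ((23+4)/4) = (4/27) · n^(27/4).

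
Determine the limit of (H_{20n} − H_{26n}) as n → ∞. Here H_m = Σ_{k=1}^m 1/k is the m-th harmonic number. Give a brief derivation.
lim = ln(20/26) = ln(10/13)

Euler-Maclaurin gives H_m = ln m + γ + 1/(2m) + O(1/m^2). The γ and O(1/m) terms cancel in the difference:
  H_{20n} − H_{26n} = ln(20n) − ln(26n) + O(1/n) = ln(20/26) + O(1/n).
Hence the limit is ln(20/26) = ln(10/13).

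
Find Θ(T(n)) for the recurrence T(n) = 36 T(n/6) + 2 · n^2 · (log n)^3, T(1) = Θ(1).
T(n) = Θ(n^2 · (log n)^4)

Here log_6 36 = 2 and f(n) = 2 · n^2 · (log n)^3 = Θ(n^(log_6 36) · (log n)^3). This is the extended Case 2 of the master theorem (f matches the critical exponent up to log factors), giving T(n) = Θ(n^(log_6 36) · (log n)^(3+1)) = Θ(n^2 · (log n)^4).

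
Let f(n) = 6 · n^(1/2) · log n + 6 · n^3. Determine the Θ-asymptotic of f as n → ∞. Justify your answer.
f(n) ∈ Θ(n^3)

Compare the terms by growth order. For large n, n^a · (log n)^b dominates n^a' · (log n)^b' iff a > a', or (a = a' and b > b'). Ranking the 2 terms shows the dominant one is 6 · n^3. Hence f(n) ∈ Θ(n^3).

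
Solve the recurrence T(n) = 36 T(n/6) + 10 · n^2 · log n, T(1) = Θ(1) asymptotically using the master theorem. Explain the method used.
T(n) = Θ(n^2 · (log n)^2)

Here log_6 36 = 2 and f(n) = 10 · n^2 · log n = Θ(n^(log_6 36) · (log n)^1). This is the extended Case 2 of the master theorem (f matches the critical exponent up to log factors), giving T(n) = Θ(n^(log_6 36) · (log n)^(1+1)) = Θ(n^2 · (log n)^2).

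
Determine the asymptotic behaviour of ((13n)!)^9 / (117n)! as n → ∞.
((13n)!)^9/(117n)! ~ ((2π·13n)^(8/2) / 3) · 9^(−9·13n)  →  0

Write N = 13n. Stirling: N! ~ sqrt(2π N)(N/e)^N and (9N)! ~ sqrt(2π·9N)·(9N/e)^(9N).
  (N!)^9/(9N)! ~ (2π N)^(9/2) (N/e)^(9N) / [sqrt(2π·9N) (9N/e)^(9N)]
     = (2π N)^(9/2) / sqrt(2π·9N) · (N/(9N))^(9N)
     = (2π N)^((9−1)/2) / 3 · 9^(−9N).
Since 9^9 > 1, the factor 9^(−9N) decays exponentially, so the ratio → 0. Substituting N = 13n gives the stated form.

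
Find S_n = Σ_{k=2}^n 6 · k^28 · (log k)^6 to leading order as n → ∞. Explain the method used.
S_n ~ 6 · n^29 · (log n)^6 / 29

By integral comparison, S_n = ∫_1^n 6 · x^28 · (log x)^6 dx + O(n^28 · (log n)^6). For the integral, the leading term of ∫_1^n x^28 (log x)^6 dx is n^29/29 · (log n)^6 (by repeated integration by parts; each step lowers the log-exponent and produces a relatively O(1/log n) correction). Hence S_n ~ 6 · n^29 · (log n)^6 / 29.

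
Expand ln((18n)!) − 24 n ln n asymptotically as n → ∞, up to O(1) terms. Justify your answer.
ln((18n)!) − 24 n ln n = −6 n ln n + 18(ln 18 − 1) n + (1/2) ln(2π·18n) + O(1/n)

Stirling: ln((18n)!) = 18n ln(18n) − 18n + (1/2) ln(2π·18n) + O(1/n).
Expand 18n ln(18n) = 18n (ln n + ln 18) = 18n ln n + 18n ln 18.
Subtract 24n ln n: leading term is (18 − 24) n ln n = −6 n ln n. The next term is 18n ln 18 − 18n = 18(ln 18 − 1) n. Then the (1/2) ln(2π·18n) correction.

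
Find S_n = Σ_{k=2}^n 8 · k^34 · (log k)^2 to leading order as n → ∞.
S_n ~ 8 · n^35 · (log n)^2 / 35

By integral comparison, S_n = ∫_1^n 8 · x^34 · (log x)^2 dx + O(n^34 · (log n)^2). For the integral, the leading term of ∫_1^n x^34 (log x)^2 dx is n^35/35 · (log n)^2 (by repeated integration by parts; each step lowers the log-exponent and produces a relatively O(1/log n) correction). Hence S_n ~ 8 · n^35 · (log n)^2 / 35.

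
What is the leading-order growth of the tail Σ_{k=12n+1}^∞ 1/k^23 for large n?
Σ_{k>12n} 1/k^23 ~ 1/(22 · (12n)^22)

Compare to the integral: ∫_{12n}^∞ x^(−23) dx = [−x^(−22)/22]_{12n}^∞ = 1/((23−1)·(12n)^22). Euler-Maclaurin then gives
  Σ_{k>12n} 1/k^23 = ∫_{12n}^∞ dx/x^23 − 1/(2·(12n)^23) + O(1/(12n)^24).
(Equivalently this is ζ(23) − Σ_{k≤12n} 1/k^23.)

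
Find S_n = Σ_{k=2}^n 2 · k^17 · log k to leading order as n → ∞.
S_n ~ n^18 log n / 9 − n^18 / 162

By integral comparison, S_n = ∫_1^n 2 · x^17 · log x dx + O(n^17 · log n). For the integral, ∫ x^17 log x dx = n^18 log n / 18 − n^18/324 (integration by parts). Hence S_n ~ n^18 log n / 9 − n^18 / 162.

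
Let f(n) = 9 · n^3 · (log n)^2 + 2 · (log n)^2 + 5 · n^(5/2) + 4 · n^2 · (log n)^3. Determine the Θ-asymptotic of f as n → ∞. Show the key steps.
f(n) ∈ Θ(n^3 · (log n)^2)

Compare the terms by growth order. For large n, n^a · (log n)^b dominates n^a' · (log n)^b' iff a > a', or (a = a' and b > b'). Ranking the 4 terms shows the dominant one is 9 · n^3 · (log n)^2. Hence f(n) ∈ Θ(n^3 · (log n)^2).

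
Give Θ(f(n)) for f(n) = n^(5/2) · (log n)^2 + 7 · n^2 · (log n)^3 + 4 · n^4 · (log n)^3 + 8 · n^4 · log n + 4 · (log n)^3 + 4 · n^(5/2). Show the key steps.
f(n) ∈ Θ(n^4 · (log n)^3)

Compare the terms by growth order. For large n, n^a · (log n)^b dominates n^a' · (log n)^b' iff a > a', or (a = a' and b > b'). Ranking the 6 terms shows the dominant one is 4 · n^4 · (log n)^3. Hence f(n) ∈ Θ(n^4 · (log n)^3).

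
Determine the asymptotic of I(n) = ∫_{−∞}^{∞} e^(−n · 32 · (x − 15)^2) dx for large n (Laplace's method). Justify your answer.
I(n) = sqrt(π/(32n))

Here φ(x) = 32 · (x − 15)^2 has its unique minimum at x* = 15 with φ(x*) = 0 and φ''(x*) = 64. Laplace's method gives
  I(n) ~ e^(−n φ(x*)) · sqrt(2π / (n · φ''(x*))) = sqrt(2π / (64n)) = sqrt(π/(32n)).
This is exact: substituting u = (x − 15)·sqrt(32n) gives I(n) = (1/sqrt(32n)) ∫_{−∞}^{∞} e^(−u^2) du = sqrt(π/(32n)).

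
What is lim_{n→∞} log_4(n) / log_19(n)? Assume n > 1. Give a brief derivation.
lim = ln(19) / ln(4) = log_4(19)

Change of base: log_4(n) = ln n / ln 4 and log_19(n) = ln n / ln 19. The ratio is (ln n / ln 4) · (ln 19 / ln n) = ln 19 / ln 4, a constant independent of n. So the limit is ln 19 / ln 4 = log_4(19).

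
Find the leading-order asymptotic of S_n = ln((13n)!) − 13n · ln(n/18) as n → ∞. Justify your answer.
S_n ~ 13n · (ln 234 − 1) + O(ln n)

Stirling: ln((13n)!) = 13n ln(13n) − 13n + O(ln n).
  S_n = 13n ln(13n) − 13n − 13n ln(n/18) + O(ln n)
      = 13n ln(13n) − 13n ln n + 13n ln 18 − 13n + O(ln n)
      = 13n ln 13 + 13n ln 18 − 13n + O(ln n)
      = 13n (ln 234 − 1) + O(ln n).
Numerically ln(234) − 1 ≈ 4.4553.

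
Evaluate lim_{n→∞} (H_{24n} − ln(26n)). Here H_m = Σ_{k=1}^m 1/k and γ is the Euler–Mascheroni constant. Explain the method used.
lim = ln(12/13) + γ

By Euler-Maclaurin, H_m = ln m + γ + O(1/m). So
  H_{24n} − ln(26n) = ln(24n) + γ − ln(26n) + O(1/n)
                       = ln(24/26) + γ + O(1/n).
Hence the limit is ln(24/26) + γ (= ln(12/13)).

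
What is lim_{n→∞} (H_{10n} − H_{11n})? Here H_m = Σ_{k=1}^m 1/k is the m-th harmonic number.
lim = ln(10/11)

Euler-Maclaurin gives H_m = ln m + γ + 1/(2m) + O(1/m^2). The γ and O(1/m) terms cancel in the difference:
  H_{10n} − H_{11n} = ln(10n) − ln(11n) + O(1/n) = ln(10/11) + O(1/n).
Hence the limit is ln(10/11).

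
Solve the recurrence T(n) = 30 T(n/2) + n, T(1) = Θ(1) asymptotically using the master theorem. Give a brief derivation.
T(n) = Θ(n^(log_2 30))

Master theorem: compare f(n) = n to n^(log_2 30) where log_2 30 ≈ 4.907. Since 1 < log_2 30, we have f(n) = O(n^(log_2 30 − ε)) for some ε > 0 — Case 1. Hence T(n) = Θ(n^(log_2 30)).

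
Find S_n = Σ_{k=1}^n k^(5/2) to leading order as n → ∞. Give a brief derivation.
S_n ~ (2/7) · n^(7/2)

Integral comparison: Σ_{k=1}^n k^(5/2) = ∫_0^n x^(5/2) dx + O(n^(5/2)). The integral is n^(1 + 5/2) / (1 + 5/2) = n^((5+2)/2) / ((5+2)/2) = (2/7) · n^(7/2).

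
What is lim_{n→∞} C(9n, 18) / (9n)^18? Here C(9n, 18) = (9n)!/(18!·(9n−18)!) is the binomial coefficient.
lim = 1/18! = 1/6402373705728000

With N = 9n → ∞: C(N, 18) / N^18 = [N(N−1)…(N−17)] / (18! · N^18) = (1/18!) · 1 · (1 − 1/(9n)) · … · (1 − 17/(9n)). Each factor → 1 as N → ∞, so the limit is 1/18! = 1/6402373705728000.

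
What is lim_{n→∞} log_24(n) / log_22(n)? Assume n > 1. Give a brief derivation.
lim = ln(22) / ln(24) = log_24(22)

Change of base: log_24(n) = ln n / ln 24 and log_22(n) = ln n / ln 22. The ratio is (ln n / ln 24) · (ln 22 / ln n) = ln 22 / ln 24, a constant independent of n. So the limit is ln 22 / ln 24 = log_24(22).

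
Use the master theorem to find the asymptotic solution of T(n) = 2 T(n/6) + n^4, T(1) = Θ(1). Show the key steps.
T(n) = Θ(n^4)

log_6 2 ≈ 0.387. f(n) = n^4 dominates n^(log_6 2) since 4 > 0.387, and the regularity condition a·f(n/b) = 2·(n/6)^4 = (2/1296)·n^4 ≤ c·f(n) holds with c = 2/1296 ≈ 0.00154 < 1. So this is Case 3: T(n) = Θ(f(n)) = Θ(n^4).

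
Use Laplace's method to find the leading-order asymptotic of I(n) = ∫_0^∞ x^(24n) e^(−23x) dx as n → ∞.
I(n) ~ (sqrt(2π·24n) / 23) · (24n/(23e))^(24n)

Write the integrand as exp(24n ln x − 23x) and set f(x) = 24n ln x − 23x. Then f'(x) = 24n/x − 23 = 0 at x* = 24n/23, and f''(x*) = −24n/x*^2 = −23^2/(24n). Laplace's method (interior maximum) gives
  I(n) ~ e^(f(x*)) · sqrt(2π / |f''(x*)|)
        = exp(24n ln(24n/23) − 24n) · sqrt(2π · 24n / 23^2)
        = (24n/23)^(24n) e^(−24n) · sqrt(2π·24n) / 23
        = (sqrt(2π·24n) / 23) · (24n/(23e))^(24n).
This matches Γ(24n+1)/23^(24n+1) with Stirling applied to Γ.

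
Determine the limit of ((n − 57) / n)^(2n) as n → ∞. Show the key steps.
lim = e^(−114)

Rewrite as (1 − 57/n)^(2n). By the standard limit (1 + x/n)^n → e^x, we have (1 − 57/n)^n → e^(−57), and raising to the 2nd power gives e^(−114).
More precisely, ln[(1 − 57/n)^(2n)] = 2n · ln(1 − 57/n) = 2n · (-57/n + O(1/n^2)) = -114 + O(1/n) → -114.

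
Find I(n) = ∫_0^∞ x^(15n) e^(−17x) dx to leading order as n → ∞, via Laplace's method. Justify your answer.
I(n) ~ (sqrt(2π·15n) / 17) · (15n/(17e))^(15n)

Write the integrand as exp(15n ln x − 17x) and set f(x) = 15n ln x − 17x. Then f'(x) = 15n/x − 17 = 0 at x* = 15n/17, and f''(x*) = −15n/x*^2 = −17^2/(15n). Laplace's method (interior maximum) gives
  I(n) ~ e^(f(x*)) · sqrt(2π / |f''(x*)|)
        = exp(15n ln(15n/17) − 15n) · sqrt(2π · 15n / 17^2)
        = (15n/17)^(15n) e^(−15n) · sqrt(2π·15n) / 17
        = (sqrt(2π·15n) / 17) · (15n/(17e))^(15n).
This matches Γ(15n+1)/17^(15n+1) with Stirling applied to Γ.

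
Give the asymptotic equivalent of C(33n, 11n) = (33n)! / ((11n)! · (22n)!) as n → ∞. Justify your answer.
C(33n, 11n) ~ (27/4)^(11n) · sqrt(3/(4π·11n))

Write N = 11n. Apply Stirling to each factorial:
  (3N)! ~ sqrt(2π·3N) · (3N/e)^(3N),
  N! ~ sqrt(2π N) · (N/e)^N,
  (2N)! ~ sqrt(2π·2N) · (2N/e)^(2N).
The exponential factors combine to (3N)^(3N) / (N^N · (2N)^(2N)) = 3^(3N)/2^(2N) = (3^3/2^2)^N = (27/4)^N.
The square-root prefactors combine to sqrt(2π·3N) / (sqrt(2π N)·sqrt(2π·2N)) = sqrt(3 / (2π·2·N)) = sqrt(3/(4π·11n)).
Substituting N = 11n: C(33n, 11n) ~ (27/4)^(11n) · sqrt(3/(4π·11n)).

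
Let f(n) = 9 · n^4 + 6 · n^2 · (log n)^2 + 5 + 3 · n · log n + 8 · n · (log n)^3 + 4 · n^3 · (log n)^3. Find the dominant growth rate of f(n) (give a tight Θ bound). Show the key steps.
f(n) ∈ Θ(n^4)

Compare the terms by growth order. For large n, n^a · (log n)^b dominates n^a' · (log n)^b' iff a > a', or (a = a' and b > b'). Ranking the 6 terms shows the dominant one is 9 · n^4. Hence f(n) ∈ Θ(n^4).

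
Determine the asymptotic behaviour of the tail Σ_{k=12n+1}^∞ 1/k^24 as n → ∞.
Σ_{k>12n} 1/k^24 ~ 1/(23 · (12n)^23)

Compare to the integral: ∫_{12n}^∞ x^(−24) dx = [−x^(−23)/23]_{12n}^∞ = 1/((24−1)·(12n)^23). Euler-Maclaurin then gives
  Σ_{k>12n} 1/k^24 = ∫_{12n}^∞ dx/x^24 − 1/(2·(12n)^24) + O(1/(12n)^25).
(Equivalently this is ζ(24) − Σ_{k≤12n} 1/k^24.)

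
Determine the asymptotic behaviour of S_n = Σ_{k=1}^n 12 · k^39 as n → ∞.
S_n ~ 3 · n^40 / 10

By integral comparison (Euler-Maclaurin), Σ_{k=1}^n 12 · k^39 = 12 · ∫_0^n x^39 dx + O(n^39) = 12 · n^40/40 = 3 · n^40 / 10 + O(n^39). (Equivalently, Faulhaber's formula gives the same leading term.)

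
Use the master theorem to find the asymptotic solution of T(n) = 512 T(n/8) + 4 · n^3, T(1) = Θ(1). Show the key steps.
T(n) = Θ(n^3 log n)

log_8 512 = 3, and f(n) = 4 · n^3 = Θ(n^(log_8 512)). This is Case 2 of the master theorem: T(n) = Θ(f(n) · log n) = Θ(n^3 log n).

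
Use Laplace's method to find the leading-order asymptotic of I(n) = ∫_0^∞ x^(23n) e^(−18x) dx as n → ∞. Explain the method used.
I(n) ~ (sqrt(2π·23n) / 18) · (23n/(18e))^(23n)

Write the integrand as exp(23n ln x − 18x) and set f(x) = 23n ln x − 18x. Then f'(x) = 23n/x − 18 = 0 at x* = 23n/18, and f''(x*) = −23n/x*^2 = −18^2/(23n). Laplace's method (interior maximum) gives
  I(n) ~ e^(f(x*)) · sqrt(2π / |f''(x*)|)
        = exp(23n ln(23n/18) − 23n) · sqrt(2π · 23n / 18^2)
        = (23n/18)^(23n) e^(−23n) · sqrt(2π·23n) / 18
        = (sqrt(2π·23n) / 18) · (23n/(18e))^(23n).
This matches Γ(23n+1)/18^(23n+1) with Stirling applied to Γ.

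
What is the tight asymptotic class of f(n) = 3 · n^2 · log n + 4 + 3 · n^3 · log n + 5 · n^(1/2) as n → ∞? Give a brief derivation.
f(n) ∈ Θ(n^3 · log n)

Compare the terms by growth order. For large n, n^a · (log n)^b dominates n^a' · (log n)^b' iff a > a', or (a = a' and b > b'). Ranking the 4 terms shows the dominant one is 3 · n^3 · log n. Hence f(n) ∈ Θ(n^3 · log n).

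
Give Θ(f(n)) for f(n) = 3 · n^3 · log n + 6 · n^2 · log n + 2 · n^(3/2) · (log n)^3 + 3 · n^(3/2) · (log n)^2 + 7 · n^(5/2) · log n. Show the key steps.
f(n) ∈ Θ(n^3 · log n)

Compare the terms by growth order. For large n, n^a · (log n)^b dominates n^a' · (log n)^b' iff a > a', or (a = a' and b > b'). Ranking the 5 terms shows the dominant one is 3 · n^3 · log n. Hence f(n) ∈ Θ(n^3 · log n).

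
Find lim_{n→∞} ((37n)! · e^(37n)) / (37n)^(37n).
lim = ∞

Stirling: (37n)! ~ sqrt(2π·37n) · (37n/e)^(37n). Hence
  (37n)! · e^(37n) / (37n)^(37n) ~ sqrt(2π·37n) = sqrt(2π·37) · sqrt(n) → ∞.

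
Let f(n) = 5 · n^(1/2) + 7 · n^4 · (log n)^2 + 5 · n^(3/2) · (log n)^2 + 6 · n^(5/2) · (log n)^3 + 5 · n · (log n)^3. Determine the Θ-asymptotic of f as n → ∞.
f(n) ∈ Θ(n^4 · (log n)^2)

Compare the terms by growth order. For large n, n^a · (log n)^b dominates n^a' · (log n)^b' iff a > a', or (a = a' and b > b'). Ranking the 5 terms shows the dominant one is 7 · n^4 · (log n)^2. Hence f(n) ∈ Θ(n^4 · (log n)^2).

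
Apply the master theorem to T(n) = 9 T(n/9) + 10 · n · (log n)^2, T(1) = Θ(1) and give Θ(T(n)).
T(n) = Θ(n · (log n)^3)

Here log_9 9 = 1 and f(n) = 10 · n · (log n)^2 = Θ(n^(log_9 9) · (log n)^2). This is the extended Case 2 of the master theorem (f matches the critical exponent up to log factors), giving T(n) = Θ(n^(log_9 9) · (log n)^(2+1)) = Θ(n · (log n)^3).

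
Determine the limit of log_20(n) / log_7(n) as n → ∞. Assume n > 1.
lim = ln(7) / ln(20) = log_20(7)

Change of base: log_20(n) = ln n / ln 20 and log_7(n) = ln n / ln 7. The ratio is (ln n / ln 20) · (ln 7 / ln n) = ln 7 / ln 20, a constant independent of n. So the limit is ln 7 / ln 20 = log_20(7).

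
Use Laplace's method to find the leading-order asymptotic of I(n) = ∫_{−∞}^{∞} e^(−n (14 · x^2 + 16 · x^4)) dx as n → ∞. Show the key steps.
I(n) ~ sqrt(π/(14n))

φ(x) = 14 · x^2 + 16 · x^4 has its unique global minimum at x* = 0 (since φ'(x) = 28x + 64x^3 = 0 only at x = 0 for real x with both coefficients positive, and φ → ∞ as |x| → ∞). At x* = 0, φ(0) = 0 and φ''(0) = 28. Laplace's method then gives
  I(n) ~ sqrt(2π / (n · φ''(0))) · e^(−n φ(0)) = sqrt(2π / (28n)) = sqrt(π/(14n)).
The 16 · x^4 term contributes only at subleading order (an O(1/n) relative correction).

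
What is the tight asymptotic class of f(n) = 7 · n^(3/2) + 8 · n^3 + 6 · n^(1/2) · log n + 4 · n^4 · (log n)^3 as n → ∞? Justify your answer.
f(n) ∈ Θ(n^4 · (log n)^3)

Compare the terms by growth order. For large n, n^a · (log n)^b dominates n^a' · (log n)^b' iff a > a', or (a = a' and b > b'). Ranking the 4 terms shows the dominant one is 4 · n^4 · (log n)^3. Hence f(n) ∈ Θ(n^4 · (log n)^3).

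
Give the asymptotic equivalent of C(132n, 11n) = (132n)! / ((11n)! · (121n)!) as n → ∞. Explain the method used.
C(132n, 11n) ~ (8916100448256/285311670611)^(11n) · sqrt(6/(11π·11n))

Write N = 11n. Apply Stirling to each factorial:
  (12N)! ~ sqrt(2π·12N) · (12N/e)^(12N),
  N! ~ sqrt(2π N) · (N/e)^N,
  (11N)! ~ sqrt(2π·11N) · (11N/e)^(11N).
The exponential factors combine to (12N)^(12N) / (N^N · (11N)^(11N)) = 12^(12N)/11^(11N) = (12^12/11^11)^N = (8916100448256/285311670611)^N.
The square-root prefactors combine to sqrt(2π·12N) / (sqrt(2π N)·sqrt(2π·11N)) = sqrt(12 / (2π·11·N)) = sqrt(6/(11π·11n)).
Substituting N = 11n: C(132n, 11n) ~ (8916100448256/285311670611)^(11n) · sqrt(6/(11π·11n)).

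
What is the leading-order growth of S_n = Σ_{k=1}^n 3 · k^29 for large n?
S_n ~ n^30 / 10

By integral comparison (Euler-Maclaurin), Σ_{k=1}^n 3 · k^29 = 3 · ∫_0^n x^29 dx + O(n^29) = 3 · n^30/30 = n^30 / 10 + O(n^29). (Equivalently, Faulhaber's formula gives the same leading term.)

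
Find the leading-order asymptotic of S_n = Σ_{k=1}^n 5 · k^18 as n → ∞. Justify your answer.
S_n ~ 5 · n^19 / 19

By integral comparison (Euler-Maclaurin), Σ_{k=1}^n 5 · k^18 = 5 · ∫_0^n x^18 dx + O(n^18) = 5 · n^19/19 + O(n^18). (Equivalently, Faulhaber's formula gives the same leading term.)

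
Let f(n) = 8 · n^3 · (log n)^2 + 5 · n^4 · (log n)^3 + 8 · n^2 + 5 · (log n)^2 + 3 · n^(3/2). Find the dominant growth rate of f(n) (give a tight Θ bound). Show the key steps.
f(n) ∈ Θ(n^4 · (log n)^3)

Compare the terms by growth order. For large n, n^a · (log n)^b dominates n^a' · (log n)^b' iff a > a', or (a = a' and b > b'). Ranking the 5 terms shows the dominant one is 5 · n^4 · (log n)^3. Hence f(n) ∈ Θ(n^4 · (log n)^3).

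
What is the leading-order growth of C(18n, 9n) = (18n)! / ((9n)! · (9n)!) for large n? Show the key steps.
C(18n, 9n) ~ (4)^(9n) · sqrt(1/(π·9n))

Write N = 9n. Apply Stirling to each factorial:
  (2N)! ~ sqrt(2π·2N) · (2N/e)^(2N),
  N! ~ sqrt(2π N) · (N/e)^N,
  (1N)! ~ sqrt(2π·1N) · (1N/e)^(1N).
The exponential factors combine to (2N)^(2N) / (N^N · (1N)^(1N)) = 2^(2N)/1^(1N) = (2^2/1^1)^N = (4)^N.
The square-root prefactors combine to sqrt(2π·2N) / (sqrt(2π N)·sqrt(2π·1N)) = sqrt(2 / (2π·1·N)) = sqrt(1/(π·9n)).
Substituting N = 9n: C(18n, 9n) ~ (4)^(9n) · sqrt(1/(π·9n)).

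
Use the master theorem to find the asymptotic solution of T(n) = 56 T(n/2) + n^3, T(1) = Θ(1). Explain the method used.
T(n) = Θ(n^(log_2 56))

Master theorem: compare f(n) = n^3 to n^(log_2 56) where log_2 56 ≈ 5.807. Since 3 < log_2 56, we have f(n) = O(n^(log_2 56 − ε)) for some ε > 0 — Case 1. Hence T(n) = Θ(n^(log_2 56)).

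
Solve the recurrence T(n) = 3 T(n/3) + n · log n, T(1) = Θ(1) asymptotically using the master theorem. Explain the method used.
T(n) = Θ(n · (log n)^2)

Here log_3 3 = 1 and f(n) = n · log n = Θ(n^(log_3 3) · (log n)^1). This is the extended Case 2 of the master theorem (f matches the critical exponent up to log factors), giving T(n) = Θ(n^(log_3 3) · (log n)^(1+1)) = Θ(n · (log n)^2).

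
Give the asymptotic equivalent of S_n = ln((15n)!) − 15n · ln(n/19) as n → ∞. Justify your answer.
S_n ~ 15n · (ln 285 − 1) + O(ln n)

Stirling: ln((15n)!) = 15n ln(15n) − 15n + O(ln n).
  S_n = 15n ln(15n) − 15n − 15n ln(n/19) + O(ln n)
      = 15n ln(15n) − 15n ln n + 15n ln 19 − 15n + O(ln n)
      = 15n ln 15 + 15n ln 19 − 15n + O(ln n)
      = 15n (ln 285 − 1) + O(ln n).
Numerically ln(285) − 1 ≈ 4.6525.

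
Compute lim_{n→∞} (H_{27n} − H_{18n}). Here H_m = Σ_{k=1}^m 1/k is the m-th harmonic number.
lim = ln(27/18) = ln(3/2)

Euler-Maclaurin gives H_m = ln m + γ + 1/(2m) + O(1/m^2). The γ and O(1/m) terms cancel in the difference:
  H_{27n} − H_{18n} = ln(27n) − ln(18n) + O(1/n) = ln(27/18) + O(1/n).
Hence the limit is ln(27/18) = ln(3/2).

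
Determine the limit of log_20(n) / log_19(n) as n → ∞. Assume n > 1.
lim = ln(19) / ln(20) = log_20(19)

Change of base: log_20(n) = ln n / ln 20 and log_19(n) = ln n / ln 19. The ratio is (ln n / ln 20) · (ln 19 / ln n) = ln 19 / ln 20, a constant independent of n. So the limit is ln 19 / ln 20 = log_20(19).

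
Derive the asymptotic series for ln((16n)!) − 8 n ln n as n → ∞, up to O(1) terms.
ln((16n)!) − 8 n ln n = 8 n ln n + 16(ln 16 − 1) n + (1/2) ln(2π·16n) + O(1/n)

Stirling: ln((16n)!) = 16n ln(16n) − 16n + (1/2) ln(2π·16n) + O(1/n).
Expand 16n ln(16n) = 16n (ln n + ln 16) = 16n ln n + 16n ln 16.
Subtract 8n ln n: leading term is (16 − 8) n ln n = 8 n ln n. The next term is 16n ln 16 − 16n = 16(ln 16 − 1) n. Then the (1/2) ln(2π·16n) correction.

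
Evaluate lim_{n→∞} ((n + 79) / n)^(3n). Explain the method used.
lim = e^237

Rewrite as (1 + 79/n)^(3n). By the standard limit (1 + x/n)^n → e^x, we have (1 + 79/n)^n → e^79, and raising to the 3rd power gives e^237.
More precisely, ln[(1 + 79/n)^(3n)] = 3n · ln(1 + 79/n) = 3n · (79/n + O(1/n^2)) = 237 + O(1/n) → 237.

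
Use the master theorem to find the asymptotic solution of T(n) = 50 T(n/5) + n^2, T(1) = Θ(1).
T(n) = Θ(n^(log_5 50))

Master theorem: compare f(n) = n^2 to n^(log_5 50) where log_5 50 ≈ 2.431. Since 2 < log_5 50, we have f(n) = O(n^(log_5 50 − ε)) for some ε > 0 — Case 1. Hence T(n) = Θ(n^(log_5 50)).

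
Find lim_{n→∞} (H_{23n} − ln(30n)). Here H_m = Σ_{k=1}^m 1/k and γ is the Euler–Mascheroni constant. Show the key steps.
lim = ln(23/30) + γ

By Euler-Maclaurin, H_m = ln m + γ + O(1/m). So
  H_{23n} − ln(30n) = ln(23n) + γ − ln(30n) + O(1/n)
                       = ln(23/30) + γ + O(1/n).
Hence the limit is ln(23/30) + γ.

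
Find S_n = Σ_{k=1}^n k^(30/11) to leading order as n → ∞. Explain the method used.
S_n ~ (11/41) · n^(41/11)

Integral comparison: Σ_{k=1}^n k^(30/11) = ∫_0^n x^(30/11) dx + O(n^(30/11)). The integral is n^(1 + 30/11) / (1 + 30/11) = n^((30+11)/11) / ((30+11)/11) = (11/41) · n^(41/11).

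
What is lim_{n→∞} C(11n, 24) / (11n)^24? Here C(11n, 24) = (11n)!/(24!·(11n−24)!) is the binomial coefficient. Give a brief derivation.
lim = 1/24! = 1/620448401733239439360000

With N = 11n → ∞: C(N, 24) / N^24 = [N(N−1)…(N−23)] / (24! · N^24) = (1/24!) · 1 · (1 − 1/(11n)) · … · (1 − 23/(11n)). Each factor → 1 as N → ∞, so the limit is 1/24! = 1/620448401733239439360000.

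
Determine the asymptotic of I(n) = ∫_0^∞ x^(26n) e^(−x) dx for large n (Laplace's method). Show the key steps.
I(n) ~ sqrt(2π·26n) · (26n/e)^(26n)

Write the integrand as exp(26n ln x − x) and set f(x) = 26n ln x − x. Then f'(x) = 26n/x − 1 = 0 at x* = 26n, and f''(x*) = −26n/x*^2 = −1/(26n). Laplace's method (interior maximum) gives
  I(n) ~ e^(f(x*)) · sqrt(2π / |f''(x*)|)
        = exp(26n ln(26n) − 26n) · sqrt(2π · 26n)
        = (26n)^(26n) e^(−26n) · sqrt(2π·26n)
        = sqrt(2π·26n) · (26n/e)^(26n).
This matches Γ(26n+1) with Stirling applied to Γ.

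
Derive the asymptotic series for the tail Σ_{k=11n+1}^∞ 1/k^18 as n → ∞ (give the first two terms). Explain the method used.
Σ_{k>11n} 1/k^18 = 1/(17 · (11n)^17) − 1/(2 · (11n)^18) + O(1/(11n)^19)

Compare to the integral: ∫_{11n}^∞ x^(−18) dx = [−x^(−17)/17]_{11n}^∞ = 1/((18−1)·(11n)^17). The Euler-Maclaurin correction adds −f(11n)/2 = −1/(2·(11n)^18). Euler-Maclaurin then gives
  Σ_{k>11n} 1/k^18 = ∫_{11n}^∞ dx/x^18 − 1/(2·(11n)^18) + O(1/(11n)^19).
(Equivalently this is ζ(18) − Σ_{k≤11n} 1/k^18.)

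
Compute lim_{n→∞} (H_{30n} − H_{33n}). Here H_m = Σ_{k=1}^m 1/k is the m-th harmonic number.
lim = ln(30/33) = ln(10/11)

Euler-Maclaurin gives H_m = ln m + γ + 1/(2m) + O(1/m^2). The γ and O(1/m) terms cancel in the difference:
  H_{30n} − H_{33n} = ln(30n) − ln(33n) + O(1/n) = ln(30/33) + O(1/n).
Hence the limit is ln(30/33) = ln(10/11).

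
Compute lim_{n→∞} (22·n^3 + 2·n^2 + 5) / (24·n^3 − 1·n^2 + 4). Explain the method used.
lim = 22/24 = 11/12

For large n the leading n^3 terms dominate both numerator and denominator. Dividing top and bottom by n^3, every other term tends to 0, leaving 22/24 = 11/12.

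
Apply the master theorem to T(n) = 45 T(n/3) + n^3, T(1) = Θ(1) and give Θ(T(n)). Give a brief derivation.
T(n) = Θ(n^(log_3 45))

Master theorem: compare f(n) = n^3 to n^(log_3 45) where log_3 45 ≈ 3.465. Since 3 < log_3 45, we have f(n) = O(n^(log_3 45 − ε)) for some ε > 0 — Case 1. Hence T(n) = Θ(n^(log_3 45)).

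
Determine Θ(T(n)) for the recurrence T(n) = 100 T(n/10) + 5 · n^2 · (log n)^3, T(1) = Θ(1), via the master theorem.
T(n) = Θ(n^2 · (log n)^4)

Here log_10 100 = 2 and f(n) = 5 · n^2 · (log n)^3 = Θ(n^(log_10 100) · (log n)^3). This is the extended Case 2 of the master theorem (f matches the critical exponent up to log factors), giving T(n) = Θ(n^(log_10 100) · (log n)^(3+1)) = Θ(n^2 · (log n)^4).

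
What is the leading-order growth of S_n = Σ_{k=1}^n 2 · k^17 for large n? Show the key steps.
S_n ~ n^18 / 9

By integral comparison (Euler-Maclaurin), Σ_{k=1}^n 2 · k^17 = 2 · ∫_0^n x^17 dx + O(n^17) = 2 · n^18/18 = n^18 / 9 + O(n^17). (Equivalently, Faulhaber's formula gives the same leading term.)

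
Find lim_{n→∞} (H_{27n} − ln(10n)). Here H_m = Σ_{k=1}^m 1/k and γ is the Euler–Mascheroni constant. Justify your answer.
lim = ln(27/10) + γ

By Euler-Maclaurin, H_m = ln m + γ + O(1/m). So
  H_{27n} − ln(10n) = ln(27n) + γ − ln(10n) + O(1/n)
                       = ln(27/10) + γ + O(1/n).
Hence the limit is ln(27/10) + γ.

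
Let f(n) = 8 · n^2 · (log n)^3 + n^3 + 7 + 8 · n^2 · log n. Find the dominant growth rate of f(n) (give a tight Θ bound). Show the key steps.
f(n) ∈ Θ(n^3)

Compare the terms by growth order. For large n, n^a · (log n)^b dominates n^a' · (log n)^b' iff a > a', or (a = a' and b > b'). Ranking the 4 terms shows the dominant one is n^3. Hence f(n) ∈ Θ(n^3).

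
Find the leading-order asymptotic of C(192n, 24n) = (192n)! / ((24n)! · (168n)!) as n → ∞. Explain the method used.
C(192n, 24n) ~ (16777216/823543)^(24n) · sqrt(4/(7π·24n))

Write N = 24n. Apply Stirling to each factorial:
  (8N)! ~ sqrt(2π·8N) · (8N/e)^(8N),
  N! ~ sqrt(2π N) · (N/e)^N,
  (7N)! ~ sqrt(2π·7N) · (7N/e)^(7N).
The exponential factors combine to (8N)^(8N) / (N^N · (7N)^(7N)) = 8^(8N)/7^(7N) = (8^8/7^7)^N = (16777216/823543)^N.
The square-root prefactors combine to sqrt(2π·8N) / (sqrt(2π N)·sqrt(2π·7N)) = sqrt(8 / (2π·7·N)) = sqrt(4/(7π·24n)).
Substituting N = 24n: C(192n, 24n) ~ (16777216/823543)^(24n) · sqrt(4/(7π·24n)).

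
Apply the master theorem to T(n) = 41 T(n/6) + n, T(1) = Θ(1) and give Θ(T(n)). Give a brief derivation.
T(n) = Θ(n^(log_6 41))

Master theorem: compare f(n) = n to n^(log_6 41) where log_6 41 ≈ 2.073. Since 1 < log_6 41, we have f(n) = O(n^(log_6 41 − ε)) for some ε > 0 — Case 1. Hence T(n) = Θ(n^(log_6 41)).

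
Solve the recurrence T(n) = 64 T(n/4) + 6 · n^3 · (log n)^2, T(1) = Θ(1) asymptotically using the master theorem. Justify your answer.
T(n) = Θ(n^3 · (log n)^3)

Here log_4 64 = 3 and f(n) = 6 · n^3 · (log n)^2 = Θ(n^(log_4 64) · (log n)^2). This is the extended Case 2 of the master theorem (f matches the critical exponent up to log factors), giving T(n) = Θ(n^(log_4 64) · (log n)^(2+1)) = Θ(n^3 · (log n)^3).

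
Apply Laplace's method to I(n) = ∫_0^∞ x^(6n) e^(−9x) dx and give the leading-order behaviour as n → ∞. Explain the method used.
I(n) ~ (sqrt(2π·6n) / 9) · (6n/(9e))^(6n)

Write the integrand as exp(6n ln x − 9x) and set f(x) = 6n ln x − 9x. Then f'(x) = 6n/x − 9 = 0 at x* = 6n/9, and f''(x*) = −6n/x*^2 = −9^2/(6n). Laplace's method (interior maximum) gives
  I(n) ~ e^(f(x*)) · sqrt(2π / |f''(x*)|)
        = exp(6n ln(6n/9) − 6n) · sqrt(2π · 6n / 9^2)
        = (6n/9)^(6n) e^(−6n) · sqrt(2π·6n) / 9
        = (sqrt(2π·6n) / 9) · (6n/(9e))^(6n).
This matches Γ(6n+1)/9^(6n+1) with Stirling applied to Γ.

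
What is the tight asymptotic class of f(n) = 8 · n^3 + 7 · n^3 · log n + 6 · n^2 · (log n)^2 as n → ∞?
f(n) ∈ Θ(n^3 · log n)

Compare the terms by growth order. For large n, n^a · (log n)^b dominates n^a' · (log n)^b' iff a > a', or (a = a' and b > b'). Ranking the 3 terms shows the dominant one is 7 · n^3 · log n. Hence f(n) ∈ Θ(n^3 · log n).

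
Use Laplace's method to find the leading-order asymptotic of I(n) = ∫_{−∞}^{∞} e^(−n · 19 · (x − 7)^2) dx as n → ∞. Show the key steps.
I(n) = sqrt(π/(19n))

Here φ(x) = 19 · (x − 7)^2 has its unique minimum at x* = 7 with φ(x*) = 0 and φ''(x*) = 38. Laplace's method gives
  I(n) ~ e^(−n φ(x*)) · sqrt(2π / (n · φ''(x*))) = sqrt(2π / (38n)) = sqrt(π/(19n)).
This is exact: substituting u = (x − 7)·sqrt(19n) gives I(n) = (1/sqrt(19n)) ∫_{−∞}^{∞} e^(−u^2) du = sqrt(π/(19n)).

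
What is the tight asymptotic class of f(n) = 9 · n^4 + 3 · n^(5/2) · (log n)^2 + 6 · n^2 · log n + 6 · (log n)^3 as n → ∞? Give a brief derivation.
f(n) ∈ Θ(n^4)

Compare the terms by growth order. For large n, n^a · (log n)^b dominates n^a' · (log n)^b' iff a > a', or (a = a' and b > b'). Ranking the 4 terms shows the dominant one is 9 · n^4. Hence f(n) ∈ Θ(n^4).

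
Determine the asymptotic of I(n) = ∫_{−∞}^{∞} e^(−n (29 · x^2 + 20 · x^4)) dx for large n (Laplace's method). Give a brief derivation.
I(n) ~ sqrt(π/(29n))

φ(x) = 29 · x^2 + 20 · x^4 has its unique global minimum at x* = 0 (since φ'(x) = 58x + 80x^3 = 0 only at x = 0 for real x with both coefficients positive, and φ → ∞ as |x| → ∞). At x* = 0, φ(0) = 0 and φ''(0) = 58. Laplace's method then gives
  I(n) ~ sqrt(2π / (n · φ''(0))) · e^(−n φ(0)) = sqrt(2π / (58n)) = sqrt(π/(29n)).
The 20 · x^4 term contributes only at subleading order (an O(1/n) relative correction).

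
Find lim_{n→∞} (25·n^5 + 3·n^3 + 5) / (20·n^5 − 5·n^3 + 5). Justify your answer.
lim = 25/20 = 5/4

For large n the leading n^5 terms dominate both numerator and denominator. Dividing top and bottom by n^5, every other term tends to 0, leaving 25/20 = 5/4.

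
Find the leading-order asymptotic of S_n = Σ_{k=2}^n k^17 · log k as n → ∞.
S_n ~ n^18 log n / 18 − n^18 / 324

By integral comparison, S_n = ∫_1^n x^17 · log x dx + O(n^17 · log n). For the integral, ∫ x^17 log x dx = n^18 log n / 18 − n^18/324 (integration by parts). Hence S_n ~ n^18 log n / 18 − n^18 / 324.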